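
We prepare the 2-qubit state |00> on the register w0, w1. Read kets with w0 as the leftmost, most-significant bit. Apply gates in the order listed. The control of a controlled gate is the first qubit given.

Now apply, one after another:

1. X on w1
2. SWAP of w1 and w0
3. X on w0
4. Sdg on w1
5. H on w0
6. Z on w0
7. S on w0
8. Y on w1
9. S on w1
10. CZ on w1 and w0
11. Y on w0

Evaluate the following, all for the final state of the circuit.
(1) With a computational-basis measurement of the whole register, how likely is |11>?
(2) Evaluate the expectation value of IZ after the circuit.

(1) Outcome |11> occurs with probability 1/2.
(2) The expectation value of IZ is -1.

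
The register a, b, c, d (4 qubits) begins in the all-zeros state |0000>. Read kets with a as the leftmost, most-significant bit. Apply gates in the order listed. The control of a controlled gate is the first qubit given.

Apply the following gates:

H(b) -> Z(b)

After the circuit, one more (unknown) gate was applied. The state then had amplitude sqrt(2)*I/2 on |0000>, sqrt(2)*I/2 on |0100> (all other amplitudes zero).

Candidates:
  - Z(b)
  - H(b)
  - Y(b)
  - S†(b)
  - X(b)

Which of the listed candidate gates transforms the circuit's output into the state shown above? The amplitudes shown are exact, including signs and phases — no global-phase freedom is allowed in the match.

It was Y(b) that produced the state shown.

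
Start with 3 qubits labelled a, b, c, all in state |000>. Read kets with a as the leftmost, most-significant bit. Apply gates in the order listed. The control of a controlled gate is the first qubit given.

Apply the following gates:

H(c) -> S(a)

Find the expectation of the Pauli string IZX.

The observable IZX averages to 1.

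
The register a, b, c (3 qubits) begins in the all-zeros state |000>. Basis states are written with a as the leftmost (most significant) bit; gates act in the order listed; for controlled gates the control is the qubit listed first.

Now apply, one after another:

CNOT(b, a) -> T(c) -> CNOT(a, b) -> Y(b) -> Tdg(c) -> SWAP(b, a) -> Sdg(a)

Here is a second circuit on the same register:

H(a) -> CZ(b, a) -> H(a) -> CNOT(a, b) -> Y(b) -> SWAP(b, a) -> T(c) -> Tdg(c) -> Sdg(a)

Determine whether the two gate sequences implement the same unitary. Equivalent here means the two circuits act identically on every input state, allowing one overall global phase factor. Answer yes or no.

Yes, they are equivalent — the unitaries differ by at most a global phase.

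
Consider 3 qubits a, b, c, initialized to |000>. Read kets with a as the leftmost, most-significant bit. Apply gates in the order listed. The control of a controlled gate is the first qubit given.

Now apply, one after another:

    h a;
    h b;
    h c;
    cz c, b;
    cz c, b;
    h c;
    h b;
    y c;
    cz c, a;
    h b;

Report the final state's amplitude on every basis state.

After the circuit, the state carries amplitude 0 on |000>, I/2 on |001>, 0 on |010>, I/2 on |011>, 0 on |100>, -I/2 on |101>, 0 on |110>, -I/2 on |111>. Key observation: the block from step 2 through step 7 cancels to the identity and can be dropped.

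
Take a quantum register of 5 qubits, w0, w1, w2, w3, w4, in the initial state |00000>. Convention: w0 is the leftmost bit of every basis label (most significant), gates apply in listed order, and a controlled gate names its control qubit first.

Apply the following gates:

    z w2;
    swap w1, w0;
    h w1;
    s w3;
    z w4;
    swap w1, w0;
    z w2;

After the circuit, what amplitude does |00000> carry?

The final state's coefficient on |00000> equals sqrt(2)/2.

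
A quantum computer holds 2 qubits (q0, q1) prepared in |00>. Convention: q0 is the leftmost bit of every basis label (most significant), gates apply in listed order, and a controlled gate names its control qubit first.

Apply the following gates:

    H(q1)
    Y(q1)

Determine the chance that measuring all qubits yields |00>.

Outcome |00> occurs with probability 1/2.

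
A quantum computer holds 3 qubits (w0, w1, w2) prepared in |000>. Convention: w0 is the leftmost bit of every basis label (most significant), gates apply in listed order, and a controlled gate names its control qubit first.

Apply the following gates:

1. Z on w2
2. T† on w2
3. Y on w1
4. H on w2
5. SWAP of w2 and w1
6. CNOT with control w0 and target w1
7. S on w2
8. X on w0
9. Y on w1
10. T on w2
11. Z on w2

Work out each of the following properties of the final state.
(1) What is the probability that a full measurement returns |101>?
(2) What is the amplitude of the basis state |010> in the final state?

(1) A full measurement returns |101> with probability 1/2.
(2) |010> carries amplitude 0 in the final state.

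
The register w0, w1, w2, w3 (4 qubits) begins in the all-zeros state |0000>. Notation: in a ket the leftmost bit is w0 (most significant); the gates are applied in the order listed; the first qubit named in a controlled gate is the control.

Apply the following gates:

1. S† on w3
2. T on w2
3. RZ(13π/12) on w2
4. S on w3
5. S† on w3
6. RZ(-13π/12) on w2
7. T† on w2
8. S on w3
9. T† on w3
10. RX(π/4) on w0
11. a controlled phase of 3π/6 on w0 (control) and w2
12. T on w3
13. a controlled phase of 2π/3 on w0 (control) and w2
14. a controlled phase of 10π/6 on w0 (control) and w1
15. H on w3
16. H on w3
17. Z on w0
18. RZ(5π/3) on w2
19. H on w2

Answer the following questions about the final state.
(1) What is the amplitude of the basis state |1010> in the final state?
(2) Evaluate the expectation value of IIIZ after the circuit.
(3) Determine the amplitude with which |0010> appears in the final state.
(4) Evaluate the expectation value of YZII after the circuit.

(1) The final state's coefficient on |1010> equals -sqrt(4 - 2*sqrt(2))*exp(2*I*pi/3)/4. Key observation: the block from step 1 through step 8 cancels to the identity and can be dropped.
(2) The observable IIIZ averages to 1.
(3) |0010> carries amplitude -sqrt(2*sqrt(2) + 4)*exp(I*pi/6)/4 in the final state.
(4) The expectation value of YZII is sqrt(2)/2.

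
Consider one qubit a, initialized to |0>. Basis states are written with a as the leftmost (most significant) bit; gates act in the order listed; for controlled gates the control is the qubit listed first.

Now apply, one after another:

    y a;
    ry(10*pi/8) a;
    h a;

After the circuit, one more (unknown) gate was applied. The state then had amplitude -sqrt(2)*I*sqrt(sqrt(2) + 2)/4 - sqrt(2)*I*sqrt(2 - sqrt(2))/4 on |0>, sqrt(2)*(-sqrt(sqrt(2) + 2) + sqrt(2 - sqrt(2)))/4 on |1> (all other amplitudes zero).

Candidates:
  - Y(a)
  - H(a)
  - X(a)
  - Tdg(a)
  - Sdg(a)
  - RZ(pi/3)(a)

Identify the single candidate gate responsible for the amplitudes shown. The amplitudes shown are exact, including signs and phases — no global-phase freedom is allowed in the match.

It was Sdg(a) that produced the state shown.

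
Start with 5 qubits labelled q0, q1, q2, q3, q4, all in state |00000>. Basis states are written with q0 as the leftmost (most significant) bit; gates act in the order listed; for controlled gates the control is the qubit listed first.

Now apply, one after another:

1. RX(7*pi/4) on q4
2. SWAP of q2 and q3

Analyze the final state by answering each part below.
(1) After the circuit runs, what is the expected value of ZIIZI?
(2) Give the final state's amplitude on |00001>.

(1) The observable ZIIZI averages to 1.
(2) The final state's coefficient on |00001> equals -I*sqrt(2 - sqrt(2))/2.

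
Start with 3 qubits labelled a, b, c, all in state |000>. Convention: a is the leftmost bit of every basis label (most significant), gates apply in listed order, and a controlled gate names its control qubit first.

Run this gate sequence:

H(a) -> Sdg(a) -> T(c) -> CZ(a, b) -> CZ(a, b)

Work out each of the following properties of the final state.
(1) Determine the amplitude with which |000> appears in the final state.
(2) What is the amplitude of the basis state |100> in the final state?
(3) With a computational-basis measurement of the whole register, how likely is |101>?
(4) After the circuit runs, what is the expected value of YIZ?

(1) The final state's coefficient on |000> equals sqrt(2)/2. Key observation: steps 4-5 multiply out to the identity, so the circuit reduces to the remaining gates.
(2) The final state's coefficient on |100> equals -sqrt(2)*I/2.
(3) Outcome |101> occurs with probability 0.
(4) The expectation value of YIZ is -1.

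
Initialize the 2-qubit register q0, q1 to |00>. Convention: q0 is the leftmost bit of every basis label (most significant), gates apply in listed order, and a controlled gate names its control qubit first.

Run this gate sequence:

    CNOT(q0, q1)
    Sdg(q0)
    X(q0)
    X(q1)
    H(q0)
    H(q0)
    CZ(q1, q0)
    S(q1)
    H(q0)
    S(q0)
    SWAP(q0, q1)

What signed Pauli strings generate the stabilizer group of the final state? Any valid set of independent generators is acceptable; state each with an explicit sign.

The final state is stabilized by the group generated by -IY, -ZI; other independent generating sets are equally valid.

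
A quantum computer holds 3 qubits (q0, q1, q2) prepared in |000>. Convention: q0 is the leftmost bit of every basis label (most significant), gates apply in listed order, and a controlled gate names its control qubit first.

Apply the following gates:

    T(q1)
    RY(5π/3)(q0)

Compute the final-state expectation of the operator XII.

The expectation value of XII is -sqrt(3)/2.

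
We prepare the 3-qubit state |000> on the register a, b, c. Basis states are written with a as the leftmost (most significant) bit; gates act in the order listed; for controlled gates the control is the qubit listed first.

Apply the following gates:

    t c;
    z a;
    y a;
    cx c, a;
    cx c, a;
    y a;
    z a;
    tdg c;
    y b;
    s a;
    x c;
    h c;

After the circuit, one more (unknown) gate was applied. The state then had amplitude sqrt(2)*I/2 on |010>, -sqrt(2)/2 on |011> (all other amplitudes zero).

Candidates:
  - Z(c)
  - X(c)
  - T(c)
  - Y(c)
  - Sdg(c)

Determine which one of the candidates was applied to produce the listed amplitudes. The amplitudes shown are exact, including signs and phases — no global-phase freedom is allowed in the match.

The unique candidate consistent with the amplitudes is Sdg(c). Key observation: gates 1-8 undo each other exactly, leaving only the rest of the circuit to track.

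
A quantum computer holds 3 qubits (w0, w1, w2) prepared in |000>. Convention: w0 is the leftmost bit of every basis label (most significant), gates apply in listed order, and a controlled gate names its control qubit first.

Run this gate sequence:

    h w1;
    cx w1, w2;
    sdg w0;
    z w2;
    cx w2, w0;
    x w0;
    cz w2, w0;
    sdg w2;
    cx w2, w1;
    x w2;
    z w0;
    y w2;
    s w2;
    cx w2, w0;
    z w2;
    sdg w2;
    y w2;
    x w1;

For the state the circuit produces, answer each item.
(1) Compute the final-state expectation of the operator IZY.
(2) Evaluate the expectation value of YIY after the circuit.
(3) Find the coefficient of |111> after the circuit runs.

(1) The observable IZY averages to 1.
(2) The expectation value of YIY is 0.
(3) |111> carries amplitude -sqrt(2)/2 in the final state.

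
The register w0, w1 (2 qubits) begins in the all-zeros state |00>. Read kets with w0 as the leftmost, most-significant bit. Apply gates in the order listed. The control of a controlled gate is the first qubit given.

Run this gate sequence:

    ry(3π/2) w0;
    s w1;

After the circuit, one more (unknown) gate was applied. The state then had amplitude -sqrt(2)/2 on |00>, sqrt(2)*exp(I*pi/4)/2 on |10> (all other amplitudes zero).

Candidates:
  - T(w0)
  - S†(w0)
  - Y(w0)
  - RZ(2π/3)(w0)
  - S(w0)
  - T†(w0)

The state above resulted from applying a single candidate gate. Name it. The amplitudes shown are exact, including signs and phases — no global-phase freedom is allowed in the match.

The applied gate was T(w0).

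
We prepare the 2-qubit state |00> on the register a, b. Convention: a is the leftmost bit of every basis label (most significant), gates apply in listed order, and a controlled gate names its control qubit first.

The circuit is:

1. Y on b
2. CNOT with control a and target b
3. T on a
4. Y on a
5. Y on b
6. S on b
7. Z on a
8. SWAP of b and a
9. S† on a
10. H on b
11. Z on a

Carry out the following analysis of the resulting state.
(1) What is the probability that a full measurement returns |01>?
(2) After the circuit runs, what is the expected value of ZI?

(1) A full measurement returns |01> with probability 1/2.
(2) The observable ZI averages to 1.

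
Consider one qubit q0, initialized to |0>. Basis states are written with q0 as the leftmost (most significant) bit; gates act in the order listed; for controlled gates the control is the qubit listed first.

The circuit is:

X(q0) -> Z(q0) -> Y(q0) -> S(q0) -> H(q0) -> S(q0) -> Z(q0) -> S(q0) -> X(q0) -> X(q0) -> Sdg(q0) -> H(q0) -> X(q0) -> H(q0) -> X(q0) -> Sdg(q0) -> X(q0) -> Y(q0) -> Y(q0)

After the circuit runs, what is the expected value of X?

In the final state, X has expectation -1.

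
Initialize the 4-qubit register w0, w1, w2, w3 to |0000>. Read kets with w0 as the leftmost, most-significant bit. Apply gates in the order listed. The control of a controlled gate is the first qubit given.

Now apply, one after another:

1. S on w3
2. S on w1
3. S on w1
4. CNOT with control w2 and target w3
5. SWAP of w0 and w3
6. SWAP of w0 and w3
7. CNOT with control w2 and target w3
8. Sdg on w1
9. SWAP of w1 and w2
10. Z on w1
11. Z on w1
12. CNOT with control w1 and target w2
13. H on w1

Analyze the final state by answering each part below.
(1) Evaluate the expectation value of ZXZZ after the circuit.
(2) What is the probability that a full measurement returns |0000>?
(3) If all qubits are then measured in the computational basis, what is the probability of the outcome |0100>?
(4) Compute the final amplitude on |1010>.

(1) In the final state, ZXZZ has expectation 1. Key observation: gates 3-8 undo each other exactly, leaving only the rest of the circuit to track.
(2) A full measurement returns |0000> with probability 1/2.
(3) A full measurement returns |0100> with probability 1/2.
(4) |1010> carries amplitude 0 in the final state.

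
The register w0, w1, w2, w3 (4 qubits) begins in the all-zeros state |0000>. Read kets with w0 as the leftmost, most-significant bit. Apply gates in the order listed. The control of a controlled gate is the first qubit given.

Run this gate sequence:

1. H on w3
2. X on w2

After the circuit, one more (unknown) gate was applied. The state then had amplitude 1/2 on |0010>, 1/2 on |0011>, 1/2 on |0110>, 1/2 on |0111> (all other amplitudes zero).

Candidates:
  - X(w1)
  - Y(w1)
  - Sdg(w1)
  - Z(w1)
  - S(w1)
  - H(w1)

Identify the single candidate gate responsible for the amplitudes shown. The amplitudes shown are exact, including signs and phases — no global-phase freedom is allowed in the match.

The applied gate was H(w1).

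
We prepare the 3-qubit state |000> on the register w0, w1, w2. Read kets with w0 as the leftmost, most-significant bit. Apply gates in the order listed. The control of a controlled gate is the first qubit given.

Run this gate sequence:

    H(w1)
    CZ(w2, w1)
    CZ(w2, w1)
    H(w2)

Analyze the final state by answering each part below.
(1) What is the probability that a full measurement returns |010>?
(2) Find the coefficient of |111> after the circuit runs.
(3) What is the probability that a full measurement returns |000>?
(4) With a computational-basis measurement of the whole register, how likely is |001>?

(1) The probability of measuring |010> is 1/4. Key observation: the block from step 2 through step 3 cancels to the identity and can be dropped.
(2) The amplitude on |111> is 0.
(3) The probability of measuring |000> is 1/4.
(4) A full measurement returns |001> with probability 1/4.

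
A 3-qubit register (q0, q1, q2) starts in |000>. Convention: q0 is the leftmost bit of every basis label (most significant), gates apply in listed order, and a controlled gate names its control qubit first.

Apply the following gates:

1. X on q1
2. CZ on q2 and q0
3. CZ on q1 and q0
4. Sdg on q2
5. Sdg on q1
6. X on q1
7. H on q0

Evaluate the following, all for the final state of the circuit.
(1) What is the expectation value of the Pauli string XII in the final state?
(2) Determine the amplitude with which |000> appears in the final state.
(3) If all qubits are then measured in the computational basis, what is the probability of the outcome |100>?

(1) The observable XII averages to 1.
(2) The amplitude on |000> is -sqrt(2)*I/2.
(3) A full measurement returns |100> with probability 1/2.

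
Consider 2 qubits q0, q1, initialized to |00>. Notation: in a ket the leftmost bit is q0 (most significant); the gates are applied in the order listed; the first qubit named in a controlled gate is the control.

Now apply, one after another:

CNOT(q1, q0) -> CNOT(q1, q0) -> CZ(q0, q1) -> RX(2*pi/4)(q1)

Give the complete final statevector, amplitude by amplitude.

The final amplitudes are sqrt(2)/2 on |00>, -sqrt(2)*I/2 on |01>, 0 on |10>, 0 on |11>. Key observation: gates 1-2 undo each other exactly, leaving only the rest of the circuit to track.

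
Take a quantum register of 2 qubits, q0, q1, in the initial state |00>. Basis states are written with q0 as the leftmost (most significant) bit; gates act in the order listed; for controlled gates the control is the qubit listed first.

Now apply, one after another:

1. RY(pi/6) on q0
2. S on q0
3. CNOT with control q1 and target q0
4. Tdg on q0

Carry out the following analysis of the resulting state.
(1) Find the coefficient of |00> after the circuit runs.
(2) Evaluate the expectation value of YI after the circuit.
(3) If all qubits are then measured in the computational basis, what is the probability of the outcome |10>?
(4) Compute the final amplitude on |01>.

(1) The amplitude on |00> is sqrt(2)/4 + sqrt(6)/4.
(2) In the final state, YI has expectation sqrt(2)/4.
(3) The probability of measuring |10> is 1/2 - sqrt(3)/4.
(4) |01> carries amplitude 0 in the final state.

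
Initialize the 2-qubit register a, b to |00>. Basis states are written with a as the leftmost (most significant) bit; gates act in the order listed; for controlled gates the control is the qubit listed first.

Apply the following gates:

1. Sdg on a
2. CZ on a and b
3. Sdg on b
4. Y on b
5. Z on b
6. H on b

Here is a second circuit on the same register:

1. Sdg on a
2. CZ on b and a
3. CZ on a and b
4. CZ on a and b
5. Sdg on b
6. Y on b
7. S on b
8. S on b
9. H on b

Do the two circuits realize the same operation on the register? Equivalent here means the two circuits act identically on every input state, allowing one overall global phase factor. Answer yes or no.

Yes — the two circuits implement the same unitary up to a global phase.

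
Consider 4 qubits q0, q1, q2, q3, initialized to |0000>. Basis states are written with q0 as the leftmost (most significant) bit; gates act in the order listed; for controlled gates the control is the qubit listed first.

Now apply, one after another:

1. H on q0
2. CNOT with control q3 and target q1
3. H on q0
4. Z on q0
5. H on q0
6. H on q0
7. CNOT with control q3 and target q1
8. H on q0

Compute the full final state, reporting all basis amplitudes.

After the circuit, the state carries amplitude sqrt(2)/2 on |0000>, sqrt(2)/2 on |1000>, and 0 on every other basis state.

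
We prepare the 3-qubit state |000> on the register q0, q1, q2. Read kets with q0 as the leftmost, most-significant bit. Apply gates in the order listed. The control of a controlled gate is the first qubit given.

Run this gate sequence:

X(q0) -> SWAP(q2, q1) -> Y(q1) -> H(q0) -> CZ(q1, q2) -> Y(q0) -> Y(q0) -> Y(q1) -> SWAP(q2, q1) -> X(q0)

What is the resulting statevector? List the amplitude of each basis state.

The resulting statevector has amplitude -sqrt(2)/2 on |000>, sqrt(2)/2 on |100>, and 0 on every other basis state.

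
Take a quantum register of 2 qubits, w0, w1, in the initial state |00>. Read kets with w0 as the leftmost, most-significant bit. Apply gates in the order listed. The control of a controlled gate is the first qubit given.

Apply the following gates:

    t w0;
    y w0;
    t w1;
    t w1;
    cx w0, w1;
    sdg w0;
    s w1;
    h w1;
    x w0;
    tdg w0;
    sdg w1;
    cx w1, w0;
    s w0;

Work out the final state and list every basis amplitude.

The final amplitudes are sqrt(2)*I/2 on |00>, 0 on |01>, 0 on |10>, -sqrt(2)*I/2 on |11>.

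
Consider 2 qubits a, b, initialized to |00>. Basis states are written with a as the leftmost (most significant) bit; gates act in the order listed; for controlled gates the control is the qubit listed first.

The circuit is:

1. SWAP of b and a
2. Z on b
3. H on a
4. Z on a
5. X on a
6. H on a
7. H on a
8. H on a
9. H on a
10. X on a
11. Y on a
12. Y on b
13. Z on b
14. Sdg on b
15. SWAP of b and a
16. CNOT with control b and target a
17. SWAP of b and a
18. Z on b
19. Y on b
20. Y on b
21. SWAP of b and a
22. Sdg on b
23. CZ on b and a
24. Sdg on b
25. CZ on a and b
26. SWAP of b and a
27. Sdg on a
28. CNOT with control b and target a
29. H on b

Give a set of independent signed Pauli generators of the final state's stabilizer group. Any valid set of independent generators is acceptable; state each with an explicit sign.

The stabilizer group can be generated by -IY, -ZI, among other valid generating sets. Key observation: gates 5-10 undo each other exactly, leaving only the rest of the circuit to track.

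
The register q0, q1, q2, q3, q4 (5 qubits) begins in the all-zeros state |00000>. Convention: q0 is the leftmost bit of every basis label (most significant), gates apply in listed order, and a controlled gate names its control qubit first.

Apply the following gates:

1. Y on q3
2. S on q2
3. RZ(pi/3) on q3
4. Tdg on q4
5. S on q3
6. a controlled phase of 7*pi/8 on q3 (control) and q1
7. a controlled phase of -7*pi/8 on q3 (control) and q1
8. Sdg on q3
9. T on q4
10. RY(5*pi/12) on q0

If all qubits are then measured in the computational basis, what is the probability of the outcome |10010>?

Outcome |10010> occurs with probability -sqrt(6)/8 + sqrt(2)/8 + 1/2. Key observation: steps 4-9 multiply out to the identity, so the circuit reduces to the remaining gates.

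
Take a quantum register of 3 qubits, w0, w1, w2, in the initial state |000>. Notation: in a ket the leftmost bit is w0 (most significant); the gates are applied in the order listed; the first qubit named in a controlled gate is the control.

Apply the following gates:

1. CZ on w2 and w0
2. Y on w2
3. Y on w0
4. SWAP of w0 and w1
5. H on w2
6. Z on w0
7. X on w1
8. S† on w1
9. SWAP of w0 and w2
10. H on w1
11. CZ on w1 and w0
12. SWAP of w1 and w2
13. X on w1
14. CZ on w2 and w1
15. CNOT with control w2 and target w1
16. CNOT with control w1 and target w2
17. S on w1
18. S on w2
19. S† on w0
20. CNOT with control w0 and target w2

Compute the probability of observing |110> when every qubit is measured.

Outcome |110> occurs with probability 1/4.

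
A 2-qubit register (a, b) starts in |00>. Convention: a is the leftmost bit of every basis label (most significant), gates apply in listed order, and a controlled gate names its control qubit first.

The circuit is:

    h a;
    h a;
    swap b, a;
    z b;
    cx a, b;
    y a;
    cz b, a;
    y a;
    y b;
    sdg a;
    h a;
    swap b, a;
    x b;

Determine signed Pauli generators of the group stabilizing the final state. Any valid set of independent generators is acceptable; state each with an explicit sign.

One valid set of independent stabilizer generators is +IX, -ZI (any independent generating set of the same group is equally correct).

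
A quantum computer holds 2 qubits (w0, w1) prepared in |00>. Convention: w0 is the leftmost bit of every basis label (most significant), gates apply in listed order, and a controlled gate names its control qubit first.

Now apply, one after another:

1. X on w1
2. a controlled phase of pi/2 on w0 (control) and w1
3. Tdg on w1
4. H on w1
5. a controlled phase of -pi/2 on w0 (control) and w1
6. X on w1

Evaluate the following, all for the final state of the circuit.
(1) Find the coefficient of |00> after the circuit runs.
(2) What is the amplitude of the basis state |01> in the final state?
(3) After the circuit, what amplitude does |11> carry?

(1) The final state's coefficient on |00> equals sqrt(2)*exp(3*I*pi/4)/2.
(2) The final state's coefficient on |01> equals -sqrt(2)*exp(3*I*pi/4)/2.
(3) The amplitude on |11> is 0.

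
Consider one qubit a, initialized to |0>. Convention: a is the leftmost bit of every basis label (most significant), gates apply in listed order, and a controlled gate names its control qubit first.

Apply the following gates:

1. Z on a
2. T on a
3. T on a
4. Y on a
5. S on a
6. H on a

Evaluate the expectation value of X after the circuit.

The observable X averages to -1.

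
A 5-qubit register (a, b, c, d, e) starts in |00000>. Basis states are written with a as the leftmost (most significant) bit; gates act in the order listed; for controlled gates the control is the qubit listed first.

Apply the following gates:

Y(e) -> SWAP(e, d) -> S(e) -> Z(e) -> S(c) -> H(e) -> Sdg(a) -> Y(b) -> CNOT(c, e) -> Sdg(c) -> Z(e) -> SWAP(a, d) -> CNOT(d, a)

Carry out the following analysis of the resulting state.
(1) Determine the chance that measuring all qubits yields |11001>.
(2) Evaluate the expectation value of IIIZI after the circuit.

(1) The probability of measuring |11001> is 1/2.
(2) The expectation value of IIIZI is 1.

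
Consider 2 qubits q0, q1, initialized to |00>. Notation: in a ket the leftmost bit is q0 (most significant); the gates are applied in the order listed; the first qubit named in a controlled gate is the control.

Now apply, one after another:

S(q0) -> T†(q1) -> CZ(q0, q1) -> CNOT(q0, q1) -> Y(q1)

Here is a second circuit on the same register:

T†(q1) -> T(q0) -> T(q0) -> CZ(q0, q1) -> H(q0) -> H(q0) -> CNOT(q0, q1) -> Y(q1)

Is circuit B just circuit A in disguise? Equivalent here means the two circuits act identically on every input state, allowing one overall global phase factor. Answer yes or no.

Yes, they are equivalent — the unitaries differ by at most a global phase.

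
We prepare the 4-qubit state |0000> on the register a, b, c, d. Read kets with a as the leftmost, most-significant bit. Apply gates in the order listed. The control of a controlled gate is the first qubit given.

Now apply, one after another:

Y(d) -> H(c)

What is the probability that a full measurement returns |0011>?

The probability of measuring |0011> is 1/2.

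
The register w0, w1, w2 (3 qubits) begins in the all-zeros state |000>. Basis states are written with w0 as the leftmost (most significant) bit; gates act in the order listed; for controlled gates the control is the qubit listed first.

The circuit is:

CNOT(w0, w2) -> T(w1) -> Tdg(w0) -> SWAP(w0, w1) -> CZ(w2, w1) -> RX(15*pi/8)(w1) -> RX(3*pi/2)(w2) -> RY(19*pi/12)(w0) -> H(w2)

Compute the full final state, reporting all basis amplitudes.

The final amplitudes are -sqrt(sqrt(2)/4 + 1/2)*cos(pi/16)/4 - sqrt(3)*sqrt(1/2 - sqrt(2)/4)*cos(pi/16)/4 - I*sqrt(sqrt(2)/4 + 1/2)*cos(pi/16)/4 - sqrt(3)*I*sqrt(1/2 - sqrt(2)/4)*cos(pi/16)/4 on |000>, -sqrt(sqrt(2)/4 + 1/2)*cos(pi/16)/4 - sqrt(3)*sqrt(1/2 - sqrt(2)/4)*cos(pi/16)/4 + sqrt(3)*I*sqrt(1/2 - sqrt(2)/4)*cos(pi/16)/4 + I*sqrt(sqrt(2)/4 + 1/2)*cos(pi/16)/4 on |001>, sqrt(3)*sqrt(1/2 - sqrt(2)/4)*sin(pi/16)/4 + sqrt(sqrt(2)/4 + 1/2)*sin(pi/16)/4 - I*sqrt(sqrt(2)/4 + 1/2)*sin(pi/16)/4 - sqrt(3)*I*sqrt(1/2 - sqrt(2)/4)*sin(pi/16)/4 on |010>, -sqrt(sqrt(2)/4 + 1/2)*sin(pi/16)/4 - sqrt(3)*sqrt(1/2 - sqrt(2)/4)*sin(pi/16)/4 - I*sqrt(sqrt(2)/4 + 1/2)*sin(pi/16)/4 - sqrt(3)*I*sqrt(1/2 - sqrt(2)/4)*sin(pi/16)/4 on |011>, -sqrt(1/2 - sqrt(2)/4)*cos(pi/16)/4 + sqrt(3)*sqrt(sqrt(2)/4 + 1/2)*cos(pi/16)/4 - I*sqrt(1/2 - sqrt(2)/4)*cos(pi/16)/4 + sqrt(3)*I*sqrt(sqrt(2)/4 + 1/2)*cos(pi/16)/4 on |100>, -sqrt(1/2 - sqrt(2)/4)*cos(pi/16)/4 + sqrt(3)*sqrt(sqrt(2)/4 + 1/2)*cos(pi/16)/4 - sqrt(3)*I*sqrt(sqrt(2)/4 + 1/2)*cos(pi/16)/4 + I*sqrt(1/2 - sqrt(2)/4)*cos(pi/16)/4 on |101>, -sqrt(3)*sqrt(sqrt(2)/4 + 1/2)*sin(pi/16)/4 + sqrt(1/2 - sqrt(2)/4)*sin(pi/16)/4 - I*sqrt(1/2 - sqrt(2)/4)*sin(pi/16)/4 + sqrt(3)*I*sqrt(sqrt(2)/4 + 1/2)*sin(pi/16)/4 on |110>, -sqrt(1/2 - sqrt(2)/4)*sin(pi/16)/4 + sqrt(3)*sqrt(sqrt(2)/4 + 1/2)*sin(pi/16)/4 - I*sqrt(1/2 - sqrt(2)/4)*sin(pi/16)/4 + sqrt(3)*I*sqrt(sqrt(2)/4 + 1/2)*sin(pi/16)/4 on |111>.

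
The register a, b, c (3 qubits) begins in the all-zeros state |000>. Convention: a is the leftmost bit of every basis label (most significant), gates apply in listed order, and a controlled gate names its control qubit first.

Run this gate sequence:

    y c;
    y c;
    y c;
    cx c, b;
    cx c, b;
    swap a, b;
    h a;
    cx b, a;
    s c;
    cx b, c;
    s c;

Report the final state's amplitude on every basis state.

The final amplitudes are -sqrt(2)*I/2 on |001>, -sqrt(2)*I/2 on |101>, and 0 on every other basis state. Key observation: gates 4-5 undo each other exactly, leaving only the rest of the circuit to track.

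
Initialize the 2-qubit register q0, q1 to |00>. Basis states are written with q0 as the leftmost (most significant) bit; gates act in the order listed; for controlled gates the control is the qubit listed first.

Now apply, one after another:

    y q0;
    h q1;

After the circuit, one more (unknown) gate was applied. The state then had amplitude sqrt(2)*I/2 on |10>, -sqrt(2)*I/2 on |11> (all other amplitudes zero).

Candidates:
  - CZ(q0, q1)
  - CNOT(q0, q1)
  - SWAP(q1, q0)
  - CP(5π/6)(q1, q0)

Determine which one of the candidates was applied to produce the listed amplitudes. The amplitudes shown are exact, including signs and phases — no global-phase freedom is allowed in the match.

The applied gate was CZ(q0, q1).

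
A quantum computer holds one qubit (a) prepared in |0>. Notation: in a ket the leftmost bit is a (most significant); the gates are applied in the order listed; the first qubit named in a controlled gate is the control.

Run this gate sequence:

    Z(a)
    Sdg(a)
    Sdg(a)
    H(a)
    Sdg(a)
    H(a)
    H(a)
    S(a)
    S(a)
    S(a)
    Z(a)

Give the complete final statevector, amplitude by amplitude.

The final amplitudes are sqrt(2)/2 on |0>, sqrt(2)/2 on |1>.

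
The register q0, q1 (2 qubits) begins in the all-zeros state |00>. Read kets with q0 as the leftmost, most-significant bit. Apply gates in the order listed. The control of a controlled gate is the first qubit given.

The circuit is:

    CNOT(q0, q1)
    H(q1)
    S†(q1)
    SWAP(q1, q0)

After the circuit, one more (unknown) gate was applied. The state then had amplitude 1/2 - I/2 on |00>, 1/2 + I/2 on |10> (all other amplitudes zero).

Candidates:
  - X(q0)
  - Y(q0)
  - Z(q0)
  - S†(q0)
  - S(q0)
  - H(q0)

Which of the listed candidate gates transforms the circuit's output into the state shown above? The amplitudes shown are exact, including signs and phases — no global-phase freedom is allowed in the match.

The unique candidate consistent with the amplitudes is H(q0).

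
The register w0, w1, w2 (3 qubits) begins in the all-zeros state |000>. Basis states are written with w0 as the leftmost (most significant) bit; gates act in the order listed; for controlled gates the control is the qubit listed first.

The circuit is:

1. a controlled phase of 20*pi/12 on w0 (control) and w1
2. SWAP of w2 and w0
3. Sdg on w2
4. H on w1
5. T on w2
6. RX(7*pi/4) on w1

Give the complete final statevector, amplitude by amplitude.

The resulting statevector has amplitude -sqrt(2)*sqrt(sqrt(2) + 2)/4 - sqrt(2)*I*sqrt(2 - sqrt(2))/4 on |000>, -sqrt(2)*sqrt(sqrt(2) + 2)/4 - sqrt(2)*I*sqrt(2 - sqrt(2))/4 on |010>, and 0 on every other basis state.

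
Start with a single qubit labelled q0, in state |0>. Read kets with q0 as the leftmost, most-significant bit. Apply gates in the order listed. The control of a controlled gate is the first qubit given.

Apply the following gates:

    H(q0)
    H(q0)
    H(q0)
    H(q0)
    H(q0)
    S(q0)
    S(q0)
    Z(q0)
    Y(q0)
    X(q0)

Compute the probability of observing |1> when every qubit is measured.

Outcome |1> occurs with probability 1/2. Key observation: gates 2-5 undo each other exactly, leaving only the rest of the circuit to track.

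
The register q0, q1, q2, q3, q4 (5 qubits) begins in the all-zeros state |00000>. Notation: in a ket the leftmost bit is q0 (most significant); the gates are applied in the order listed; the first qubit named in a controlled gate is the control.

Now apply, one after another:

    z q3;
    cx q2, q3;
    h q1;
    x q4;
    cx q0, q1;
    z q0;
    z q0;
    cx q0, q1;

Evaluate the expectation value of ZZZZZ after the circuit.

In the final state, ZZZZZ has expectation 0. Key observation: the block from step 5 through step 8 cancels to the identity and can be dropped.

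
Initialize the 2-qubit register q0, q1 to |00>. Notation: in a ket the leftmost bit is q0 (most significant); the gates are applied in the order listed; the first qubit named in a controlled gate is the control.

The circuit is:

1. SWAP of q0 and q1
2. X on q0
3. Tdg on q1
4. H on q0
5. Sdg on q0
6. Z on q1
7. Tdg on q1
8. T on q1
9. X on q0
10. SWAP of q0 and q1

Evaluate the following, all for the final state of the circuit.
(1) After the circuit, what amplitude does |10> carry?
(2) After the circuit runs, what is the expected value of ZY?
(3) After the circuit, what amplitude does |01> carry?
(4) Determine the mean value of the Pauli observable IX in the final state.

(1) The final state's coefficient on |10> equals 0.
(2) The expectation value of ZY is -1.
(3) The final state's coefficient on |01> equals sqrt(2)/2.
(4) The observable IX averages to 0.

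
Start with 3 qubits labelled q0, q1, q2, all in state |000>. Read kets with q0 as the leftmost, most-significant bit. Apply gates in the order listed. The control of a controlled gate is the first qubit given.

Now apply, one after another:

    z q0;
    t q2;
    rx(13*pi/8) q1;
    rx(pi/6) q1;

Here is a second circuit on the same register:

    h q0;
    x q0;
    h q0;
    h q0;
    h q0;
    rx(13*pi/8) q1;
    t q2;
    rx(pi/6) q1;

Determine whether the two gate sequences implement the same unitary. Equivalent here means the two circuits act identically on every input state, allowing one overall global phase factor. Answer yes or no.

Yes: on every input state the two circuits agree up to one overall phase factor.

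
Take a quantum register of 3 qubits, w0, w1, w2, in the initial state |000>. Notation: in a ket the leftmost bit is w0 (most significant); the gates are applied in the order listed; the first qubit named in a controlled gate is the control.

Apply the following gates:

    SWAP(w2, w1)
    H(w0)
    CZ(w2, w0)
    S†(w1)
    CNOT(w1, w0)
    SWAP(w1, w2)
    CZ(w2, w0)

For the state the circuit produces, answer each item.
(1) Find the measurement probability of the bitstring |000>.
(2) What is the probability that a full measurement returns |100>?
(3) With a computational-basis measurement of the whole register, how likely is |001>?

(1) The probability of measuring |000> is 1/2.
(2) A full measurement returns |100> with probability 1/2.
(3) Outcome |001> occurs with probability 0.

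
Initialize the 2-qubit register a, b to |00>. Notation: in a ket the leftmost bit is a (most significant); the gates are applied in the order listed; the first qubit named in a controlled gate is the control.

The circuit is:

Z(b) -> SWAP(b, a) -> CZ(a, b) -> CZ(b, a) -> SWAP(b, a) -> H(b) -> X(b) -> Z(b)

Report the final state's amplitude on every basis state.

After the circuit, the state carries amplitude sqrt(2)/2 on |00>, -sqrt(2)/2 on |01>, 0 on |10>, 0 on |11>.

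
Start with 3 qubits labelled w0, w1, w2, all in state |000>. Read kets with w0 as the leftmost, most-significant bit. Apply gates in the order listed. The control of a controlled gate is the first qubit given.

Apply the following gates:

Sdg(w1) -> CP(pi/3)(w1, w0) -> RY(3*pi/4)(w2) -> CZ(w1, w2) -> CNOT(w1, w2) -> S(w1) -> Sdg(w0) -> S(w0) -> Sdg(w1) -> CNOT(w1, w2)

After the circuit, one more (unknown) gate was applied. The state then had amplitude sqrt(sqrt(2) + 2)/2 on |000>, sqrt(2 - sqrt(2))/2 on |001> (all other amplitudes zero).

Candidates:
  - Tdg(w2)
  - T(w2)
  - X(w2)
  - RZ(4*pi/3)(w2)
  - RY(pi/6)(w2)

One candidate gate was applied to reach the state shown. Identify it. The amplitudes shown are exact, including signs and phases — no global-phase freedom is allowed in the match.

It was X(w2) that produced the state shown. Key observation: gates 5-10 undo each other exactly, leaving only the rest of the circuit to track.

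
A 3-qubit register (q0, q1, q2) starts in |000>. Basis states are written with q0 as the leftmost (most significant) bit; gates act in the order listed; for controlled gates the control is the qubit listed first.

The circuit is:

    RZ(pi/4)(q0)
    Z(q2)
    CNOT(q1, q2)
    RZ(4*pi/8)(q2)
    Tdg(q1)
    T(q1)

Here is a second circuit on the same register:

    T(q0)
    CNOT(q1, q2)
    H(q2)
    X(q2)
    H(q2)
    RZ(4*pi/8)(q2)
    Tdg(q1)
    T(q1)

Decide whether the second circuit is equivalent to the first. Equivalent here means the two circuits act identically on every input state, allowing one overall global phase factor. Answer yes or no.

No, they are not equivalent — no single phase factor reconciles the two unitaries.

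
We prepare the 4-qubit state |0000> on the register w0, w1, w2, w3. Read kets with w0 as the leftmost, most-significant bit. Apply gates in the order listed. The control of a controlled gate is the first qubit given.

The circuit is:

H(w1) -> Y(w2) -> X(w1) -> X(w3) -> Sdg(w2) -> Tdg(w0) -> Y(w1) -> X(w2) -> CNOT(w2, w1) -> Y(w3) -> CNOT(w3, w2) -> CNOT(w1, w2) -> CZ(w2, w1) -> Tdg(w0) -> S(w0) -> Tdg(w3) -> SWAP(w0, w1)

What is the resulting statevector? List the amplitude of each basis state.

The resulting statevector has amplitude -sqrt(2)/2 on |0000>, -sqrt(2)/2 on |1010>, and 0 on every other basis state.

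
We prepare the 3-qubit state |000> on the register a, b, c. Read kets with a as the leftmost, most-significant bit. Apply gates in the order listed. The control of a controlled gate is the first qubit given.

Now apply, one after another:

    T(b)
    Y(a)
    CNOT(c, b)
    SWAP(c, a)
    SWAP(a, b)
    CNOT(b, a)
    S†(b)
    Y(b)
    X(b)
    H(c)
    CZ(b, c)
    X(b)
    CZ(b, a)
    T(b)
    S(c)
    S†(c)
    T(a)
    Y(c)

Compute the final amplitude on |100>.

The amplitude on |100> is 0.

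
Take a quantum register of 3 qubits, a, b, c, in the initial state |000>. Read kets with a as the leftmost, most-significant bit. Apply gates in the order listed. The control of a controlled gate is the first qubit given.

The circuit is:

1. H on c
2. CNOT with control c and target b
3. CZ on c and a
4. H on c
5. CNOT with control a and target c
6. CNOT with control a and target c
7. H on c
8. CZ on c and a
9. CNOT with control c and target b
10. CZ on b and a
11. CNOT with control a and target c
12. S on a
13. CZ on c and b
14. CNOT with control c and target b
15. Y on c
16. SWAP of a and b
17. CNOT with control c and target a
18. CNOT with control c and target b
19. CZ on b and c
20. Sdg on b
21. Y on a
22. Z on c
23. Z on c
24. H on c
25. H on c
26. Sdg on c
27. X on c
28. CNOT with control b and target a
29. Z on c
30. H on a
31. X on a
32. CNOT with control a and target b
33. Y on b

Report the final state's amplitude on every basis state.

After the circuit, the state carries amplitude I/2 on |000>, 0 on |001>, 0 on |010>, I/2 on |011>, 0 on |100>, -I/2 on |101>, I/2 on |110>, 0 on |111>. Key observation: steps 2-9 multiply out to the identity, so the circuit reduces to the remaining gates.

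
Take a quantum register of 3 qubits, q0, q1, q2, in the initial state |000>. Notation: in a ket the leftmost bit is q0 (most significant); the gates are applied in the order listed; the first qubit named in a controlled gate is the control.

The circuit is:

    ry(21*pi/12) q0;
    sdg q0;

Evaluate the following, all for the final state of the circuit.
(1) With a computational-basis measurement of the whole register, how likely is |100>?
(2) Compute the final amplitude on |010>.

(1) Outcome |100> occurs with probability 1/2 - sqrt(2)/4.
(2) The amplitude on |010> is 0.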